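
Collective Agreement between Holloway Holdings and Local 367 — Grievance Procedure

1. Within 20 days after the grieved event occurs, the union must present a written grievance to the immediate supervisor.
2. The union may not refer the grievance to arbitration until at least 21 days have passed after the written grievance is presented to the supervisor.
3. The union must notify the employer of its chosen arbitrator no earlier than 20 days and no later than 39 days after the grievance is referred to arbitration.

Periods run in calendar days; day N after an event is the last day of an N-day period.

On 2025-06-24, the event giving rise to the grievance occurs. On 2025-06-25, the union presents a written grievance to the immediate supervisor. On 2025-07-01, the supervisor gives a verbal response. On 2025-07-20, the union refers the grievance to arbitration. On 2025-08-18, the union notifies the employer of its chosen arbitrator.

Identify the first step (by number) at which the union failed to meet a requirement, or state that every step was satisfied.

Step 1: 20 days after 2025-06-24 (when the grieved event occurs) is 2025-07-14; 2025-06-25 is within that limit.
Step 2: the earliest permitted date is 21 days after 2025-06-25 (when the written grievance is presented to the supervisor), i.e. 2025-07-16; done 2025-07-20, after the minimum wait.
Step 3: the window is 20–39 days after 2025-07-20 (when the grievance is referred to arbitration), so 2025-08-09 through 2025-08-28; done 2025-08-18 — within the window.

None — every step was satisfied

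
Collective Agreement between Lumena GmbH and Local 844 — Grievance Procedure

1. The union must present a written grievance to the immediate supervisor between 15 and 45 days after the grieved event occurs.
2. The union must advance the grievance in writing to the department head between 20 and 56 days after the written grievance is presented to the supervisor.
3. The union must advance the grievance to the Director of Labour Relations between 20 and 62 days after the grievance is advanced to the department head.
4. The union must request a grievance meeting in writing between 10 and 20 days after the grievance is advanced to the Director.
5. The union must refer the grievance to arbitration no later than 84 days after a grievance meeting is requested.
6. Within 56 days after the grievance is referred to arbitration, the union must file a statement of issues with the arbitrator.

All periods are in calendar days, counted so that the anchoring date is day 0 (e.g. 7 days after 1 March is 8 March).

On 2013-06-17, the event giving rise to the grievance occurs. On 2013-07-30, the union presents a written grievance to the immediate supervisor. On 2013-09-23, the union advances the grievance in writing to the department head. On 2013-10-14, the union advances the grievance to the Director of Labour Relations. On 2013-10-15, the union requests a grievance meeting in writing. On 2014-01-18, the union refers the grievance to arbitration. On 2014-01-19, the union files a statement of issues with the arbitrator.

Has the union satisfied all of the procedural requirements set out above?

No

(1) the permitted window runs from 2013-06-17 + 15 = 2013-07-02 to 2013-06-17 + 45 = 2013-08-01; done 2013-07-30 — within the window.
(2) the permitted window runs from 2013-07-30 + 20 = 2013-08-19 to 2013-07-30 + 56 = 2013-09-24; 2013-09-23 falls inside that range.
(3) the permitted window runs from 2013-09-23 + 20 = 2013-10-13 to 2013-09-23 + 62 = 2013-11-24; done 2013-10-14 — within the window.
(4) the permitted window runs from 2013-10-14 + 10 = 2013-10-24 to 2013-10-14 + 20 = 2013-11-03; done 2013-10-15 — 9 days before the window opened.
That is the first point of non-compliance.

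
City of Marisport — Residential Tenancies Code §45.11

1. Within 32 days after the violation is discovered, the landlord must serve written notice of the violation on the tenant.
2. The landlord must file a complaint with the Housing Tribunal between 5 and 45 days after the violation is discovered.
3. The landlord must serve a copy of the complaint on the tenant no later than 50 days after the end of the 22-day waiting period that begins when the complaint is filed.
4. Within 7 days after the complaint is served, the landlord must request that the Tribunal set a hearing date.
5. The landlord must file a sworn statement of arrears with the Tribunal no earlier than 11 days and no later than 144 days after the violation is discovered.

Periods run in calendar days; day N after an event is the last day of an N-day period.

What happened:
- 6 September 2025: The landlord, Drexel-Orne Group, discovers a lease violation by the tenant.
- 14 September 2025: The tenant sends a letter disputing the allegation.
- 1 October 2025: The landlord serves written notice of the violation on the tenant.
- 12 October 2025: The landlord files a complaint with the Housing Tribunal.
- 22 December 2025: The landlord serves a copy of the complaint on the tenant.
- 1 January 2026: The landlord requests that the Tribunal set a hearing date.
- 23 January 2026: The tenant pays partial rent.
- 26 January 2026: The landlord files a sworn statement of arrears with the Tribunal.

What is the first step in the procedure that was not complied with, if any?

Step 1 — counting 32 days from 6 September 2025 (when the violation is discovered) gives a deadline of 8 October 2025; 1 October 2025 is within that limit.
Step 2 — 5 and 45 days from 6 September 2025 (when the violation is discovered) are 11 September 2025 and 21 October 2025 respectively; done 12 October 2025, which is between those dates.
Step 3 — counting 50 days from 3 November 2025 (end of the 22-day waiting period, which began when the complaint is filed on 12 October 2025) gives a deadline of 23 December 2025; 22 December 2025 is within that limit.
Step 4 — counting 7 days from 22 December 2025 (when the complaint is served) gives a deadline of 29 December 2025; done 1 January 2026 — 3 days late.
Later steps need not be reached.

Step 4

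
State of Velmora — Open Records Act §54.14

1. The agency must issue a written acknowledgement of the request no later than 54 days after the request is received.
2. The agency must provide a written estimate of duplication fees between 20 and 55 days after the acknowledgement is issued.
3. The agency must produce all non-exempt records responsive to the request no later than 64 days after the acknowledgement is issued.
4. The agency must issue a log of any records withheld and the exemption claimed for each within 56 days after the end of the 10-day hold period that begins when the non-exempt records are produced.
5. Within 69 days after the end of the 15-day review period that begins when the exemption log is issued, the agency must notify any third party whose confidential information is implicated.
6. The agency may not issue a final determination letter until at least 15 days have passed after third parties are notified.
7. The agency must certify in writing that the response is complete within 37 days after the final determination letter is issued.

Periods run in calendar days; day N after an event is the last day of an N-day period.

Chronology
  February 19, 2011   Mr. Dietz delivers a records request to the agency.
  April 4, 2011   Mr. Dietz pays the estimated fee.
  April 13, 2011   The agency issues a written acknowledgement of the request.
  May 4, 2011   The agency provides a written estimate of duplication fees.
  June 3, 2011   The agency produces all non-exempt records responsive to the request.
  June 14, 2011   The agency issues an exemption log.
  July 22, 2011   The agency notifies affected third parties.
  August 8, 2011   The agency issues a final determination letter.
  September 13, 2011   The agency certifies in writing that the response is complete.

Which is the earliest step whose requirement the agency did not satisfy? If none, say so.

Step 1: 54 days after February 19, 2011 (when the request is received) is April 14, 2011; completed April 13, 2011, before the deadline.
Step 2: the window is 20–55 days after April 13, 2011 (when the acknowledgement is issued), so May 3, 2011 through June 7, 2011; May 4, 2011 falls inside that range.
Step 3: 64 days after April 13, 2011 (when the acknowledgement is issued) is June 16, 2011; completed June 3, 2011, before the deadline.
Step 4: 56 days after June 13, 2011 (end of the 10-day hold period, which began when the non-exempt records are produced on June 3, 2011) is August 8, 2011; completed June 14, 2011, before the deadline.
Step 5: 69 days after June 29, 2011 (end of the 15-day review period, which began when the exemption log is issued on June 14, 2011) is September 6, 2011; completed July 22, 2011, before the deadline.
Step 6: the earliest permitted date is 15 days after July 22, 2011 (when third parties are notified), i.e. August 6, 2011; August 8, 2011 is on or after that date.
Step 7: 37 days after August 8, 2011 (when the final determination letter is issued) is September 14, 2011; completed September 13, 2011, before the deadline.

None — every step was satisfied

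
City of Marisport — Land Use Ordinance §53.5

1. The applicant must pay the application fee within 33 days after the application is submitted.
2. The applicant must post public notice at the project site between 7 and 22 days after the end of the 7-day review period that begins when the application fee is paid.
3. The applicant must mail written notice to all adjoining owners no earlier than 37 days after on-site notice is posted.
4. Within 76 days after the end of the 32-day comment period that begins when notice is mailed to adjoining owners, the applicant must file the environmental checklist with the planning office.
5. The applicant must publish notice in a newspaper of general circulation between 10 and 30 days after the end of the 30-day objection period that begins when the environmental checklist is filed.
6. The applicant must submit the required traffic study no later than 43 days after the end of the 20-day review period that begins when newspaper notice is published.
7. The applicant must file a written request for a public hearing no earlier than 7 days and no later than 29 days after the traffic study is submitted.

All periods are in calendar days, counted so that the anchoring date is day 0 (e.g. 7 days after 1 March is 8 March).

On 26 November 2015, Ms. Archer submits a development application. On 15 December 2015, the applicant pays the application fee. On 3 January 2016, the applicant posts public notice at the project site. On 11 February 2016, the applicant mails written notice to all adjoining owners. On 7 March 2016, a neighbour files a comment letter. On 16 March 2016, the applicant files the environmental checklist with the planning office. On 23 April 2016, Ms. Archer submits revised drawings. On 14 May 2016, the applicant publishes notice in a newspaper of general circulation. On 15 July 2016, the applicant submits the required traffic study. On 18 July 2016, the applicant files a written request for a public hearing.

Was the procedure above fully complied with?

No

Step 1 — counting 33 days from 26 November 2015 (when the application is submitted) gives a deadline of 29 December 2015; 15 December 2015 is within that limit.
Step 2 — 7 and 22 days from 22 December 2015 (end of the 7-day review period, which began when the application fee is paid on 15 December 2015) are 29 December 2015 and 13 January 2016 respectively; done 3 January 2016, which is between those dates.
Step 3 — must wait 37 days from 3 January 2016 (when on-site notice is posted), so not before 9 February 2016; done 11 February 2016 — permitted.
Step 4 — counting 76 days from 14 March 2016 (end of the 32-day comment period, which began when notice is mailed to adjoining owners on 11 February 2016) gives a deadline of 29 May 2016; completed 16 March 2016, before the deadline.
Step 5 — 10 and 30 days from 15 April 2016 (end of the 30-day objection period, which began when the environmental checklist is filed on 16 March 2016) are 25 April 2016 and 15 May 2016 respectively; done 14 May 2016 — within the window.
Step 6 — counting 43 days from 3 June 2016 (end of the 20-day review period, which began when newspaper notice is published on 14 May 2016) gives a deadline of 16 July 2016; done 15 July 2016 — timely.
Step 7 — 7 and 29 days from 15 July 2016 (when the traffic study is submitted) are 22 July 2016 and 13 August 2016 respectively; done 18 July 2016 — 4 days before the window opened.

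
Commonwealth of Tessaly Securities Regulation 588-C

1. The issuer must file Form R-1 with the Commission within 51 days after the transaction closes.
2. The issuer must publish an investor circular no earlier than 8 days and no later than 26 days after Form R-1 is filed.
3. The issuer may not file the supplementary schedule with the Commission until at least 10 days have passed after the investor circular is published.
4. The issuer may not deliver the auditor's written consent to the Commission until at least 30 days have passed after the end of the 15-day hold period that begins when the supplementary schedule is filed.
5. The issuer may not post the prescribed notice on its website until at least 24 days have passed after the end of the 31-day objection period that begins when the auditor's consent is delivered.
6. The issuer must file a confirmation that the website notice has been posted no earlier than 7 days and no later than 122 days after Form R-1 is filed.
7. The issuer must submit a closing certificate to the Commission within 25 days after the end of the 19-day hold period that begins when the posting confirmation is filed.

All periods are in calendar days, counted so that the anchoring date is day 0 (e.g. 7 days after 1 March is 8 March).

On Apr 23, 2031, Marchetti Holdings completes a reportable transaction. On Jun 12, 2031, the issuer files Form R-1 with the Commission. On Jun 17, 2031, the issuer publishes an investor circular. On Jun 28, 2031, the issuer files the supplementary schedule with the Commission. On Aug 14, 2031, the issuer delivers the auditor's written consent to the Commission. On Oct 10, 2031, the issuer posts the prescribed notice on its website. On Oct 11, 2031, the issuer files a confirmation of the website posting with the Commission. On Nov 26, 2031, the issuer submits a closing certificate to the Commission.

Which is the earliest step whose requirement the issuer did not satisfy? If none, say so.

Step 2

Step 1 — counting 51 days from Apr 23, 2031 (when the transaction closes) gives a deadline of Jun 13, 2031; Jun 12, 2031 is within that limit.
Step 2 — 8 and 26 days from Jun 12, 2031 (when Form R-1 is filed) are Jun 20, 2031 and Jul 8, 2031 respectively; Jun 17, 2031 is 3 days too early.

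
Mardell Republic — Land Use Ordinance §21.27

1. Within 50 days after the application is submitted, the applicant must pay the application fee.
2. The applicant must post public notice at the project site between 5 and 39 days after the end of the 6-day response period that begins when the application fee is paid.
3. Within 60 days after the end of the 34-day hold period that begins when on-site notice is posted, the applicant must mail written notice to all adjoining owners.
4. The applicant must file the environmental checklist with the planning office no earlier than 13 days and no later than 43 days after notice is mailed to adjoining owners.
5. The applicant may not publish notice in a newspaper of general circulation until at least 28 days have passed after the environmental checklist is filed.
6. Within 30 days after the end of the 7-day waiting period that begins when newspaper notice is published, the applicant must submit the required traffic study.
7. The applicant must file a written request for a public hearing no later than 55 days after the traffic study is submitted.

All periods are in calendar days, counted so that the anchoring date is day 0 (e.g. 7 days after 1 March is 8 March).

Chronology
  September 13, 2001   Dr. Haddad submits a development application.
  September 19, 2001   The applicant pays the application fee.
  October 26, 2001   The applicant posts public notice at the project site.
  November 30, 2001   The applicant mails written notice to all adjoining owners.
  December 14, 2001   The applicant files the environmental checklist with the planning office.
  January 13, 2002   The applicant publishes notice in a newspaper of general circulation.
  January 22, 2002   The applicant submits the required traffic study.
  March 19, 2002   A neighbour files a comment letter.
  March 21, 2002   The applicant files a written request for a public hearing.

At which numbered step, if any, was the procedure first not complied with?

(1) due by September 13, 2001 + 50 days = November 2, 2001; September 19, 2001 is within that limit.
(2) the permitted window runs from September 25, 2001 + 5 = September 30, 2001 to September 25, 2001 + 39 = November 3, 2001; October 26, 2001 falls inside that range.
(3) due by November 29, 2001 + 60 days = January 28, 2002; November 30, 2001 is within that limit.
(4) the permitted window runs from November 30, 2001 + 13 = December 13, 2001 to November 30, 2001 + 43 = January 12, 2002; done December 14, 2001, which is between those dates.
(5) permitted from December 14, 2001 + 28 days = January 11, 2002 onward; done January 13, 2002, after the minimum wait.
(6) due by January 20, 2002 + 30 days = February 19, 2002; completed January 22, 2002, before the deadline.
(7) due by January 22, 2002 + 55 days = March 18, 2002; not done until March 21, 2002, 3 days after the deadline.
The procedure was therefore not followed at step 7.

Step 7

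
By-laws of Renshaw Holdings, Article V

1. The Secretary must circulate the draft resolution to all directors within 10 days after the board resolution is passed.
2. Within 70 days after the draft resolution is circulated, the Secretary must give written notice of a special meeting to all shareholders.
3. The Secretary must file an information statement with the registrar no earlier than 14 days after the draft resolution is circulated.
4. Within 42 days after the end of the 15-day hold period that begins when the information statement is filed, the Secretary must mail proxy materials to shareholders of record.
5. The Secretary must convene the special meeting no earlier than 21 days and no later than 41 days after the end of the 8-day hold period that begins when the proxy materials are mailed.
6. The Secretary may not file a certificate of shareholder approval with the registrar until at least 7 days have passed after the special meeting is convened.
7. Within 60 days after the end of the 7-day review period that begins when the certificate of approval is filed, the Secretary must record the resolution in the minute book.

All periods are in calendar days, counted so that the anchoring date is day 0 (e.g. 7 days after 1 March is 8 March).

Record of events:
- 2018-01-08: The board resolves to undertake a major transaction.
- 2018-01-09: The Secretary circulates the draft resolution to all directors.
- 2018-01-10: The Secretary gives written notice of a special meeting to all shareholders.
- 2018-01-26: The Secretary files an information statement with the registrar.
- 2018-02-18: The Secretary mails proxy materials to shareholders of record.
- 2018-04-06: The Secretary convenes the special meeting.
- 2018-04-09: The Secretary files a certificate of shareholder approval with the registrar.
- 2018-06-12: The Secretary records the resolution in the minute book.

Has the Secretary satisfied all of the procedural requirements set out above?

(1) due by 2018-01-08 + 10 days = 2018-01-18; completed 2018-01-09, before the deadline.
(2) due by 2018-01-09 + 70 days = 2018-03-20; 2018-01-10 is within that limit.
(3) permitted from 2018-01-09 + 14 days = 2018-01-23 onward; done 2018-01-26 — permitted.
(4) due by 2018-02-10 + 42 days = 2018-03-24; done 2018-02-18 — timely.
(5) the permitted window runs from 2018-02-26 + 21 = 2018-03-19 to 2018-02-26 + 41 = 2018-04-08; done 2018-04-06, which is between those dates.
(6) permitted from 2018-04-06 + 7 days = 2018-04-13 onward; acted on 2018-04-09, 4 days prematurely.
The analysis stops there.

No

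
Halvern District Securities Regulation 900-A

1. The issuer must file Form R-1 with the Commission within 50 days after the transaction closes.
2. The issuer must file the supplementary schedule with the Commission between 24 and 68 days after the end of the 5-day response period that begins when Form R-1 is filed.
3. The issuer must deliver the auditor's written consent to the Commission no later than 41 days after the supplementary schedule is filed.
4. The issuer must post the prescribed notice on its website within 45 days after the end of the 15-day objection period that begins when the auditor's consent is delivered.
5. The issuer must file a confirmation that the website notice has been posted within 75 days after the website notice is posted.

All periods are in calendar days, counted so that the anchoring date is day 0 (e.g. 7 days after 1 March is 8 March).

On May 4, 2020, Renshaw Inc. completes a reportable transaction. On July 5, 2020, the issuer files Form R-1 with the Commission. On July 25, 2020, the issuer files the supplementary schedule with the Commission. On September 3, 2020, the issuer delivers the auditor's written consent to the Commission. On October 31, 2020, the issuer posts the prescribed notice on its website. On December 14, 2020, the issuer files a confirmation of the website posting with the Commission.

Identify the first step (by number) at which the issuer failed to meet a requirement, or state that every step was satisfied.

Step 1

Step 1: 50 days after May 4, 2020 (when the transaction closes) is June 23, 2020; done July 5, 2020 — 12 days late.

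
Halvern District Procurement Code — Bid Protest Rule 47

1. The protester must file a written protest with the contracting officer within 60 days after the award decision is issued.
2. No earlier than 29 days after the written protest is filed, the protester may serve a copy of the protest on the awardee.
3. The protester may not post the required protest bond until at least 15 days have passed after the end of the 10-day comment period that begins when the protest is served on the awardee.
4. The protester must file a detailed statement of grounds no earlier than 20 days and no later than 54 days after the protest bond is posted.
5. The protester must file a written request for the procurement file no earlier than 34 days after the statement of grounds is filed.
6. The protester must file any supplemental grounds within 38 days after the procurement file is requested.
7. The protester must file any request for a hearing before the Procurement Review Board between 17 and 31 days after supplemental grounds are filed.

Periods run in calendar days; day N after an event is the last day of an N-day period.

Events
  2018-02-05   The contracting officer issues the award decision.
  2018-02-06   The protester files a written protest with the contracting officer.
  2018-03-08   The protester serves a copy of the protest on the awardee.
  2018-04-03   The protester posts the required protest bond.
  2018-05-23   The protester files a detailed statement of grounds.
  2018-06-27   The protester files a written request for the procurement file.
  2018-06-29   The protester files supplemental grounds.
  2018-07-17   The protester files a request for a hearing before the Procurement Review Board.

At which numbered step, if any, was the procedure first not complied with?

None — every step was satisfied

(1) due by 2018-02-05 + 60 days = 2018-04-06; 2018-02-06 is within that limit.
(2) permitted from 2018-02-06 + 29 days = 2018-03-07 onward; done 2018-03-08 — permitted.
(3) permitted from 2018-03-18 + 15 days = 2018-04-02 onward; 2018-04-03 is on or after that date.
(4) the permitted window runs from 2018-04-03 + 20 = 2018-04-23 to 2018-04-03 + 54 = 2018-05-27; done 2018-05-23, which is between those dates.
(5) permitted from 2018-05-23 + 34 days = 2018-06-26 onward; 2018-06-27 is on or after that date.
(6) due by 2018-06-27 + 38 days = 2018-08-04; completed 2018-06-29, before the deadline.
(7) the permitted window runs from 2018-06-29 + 17 = 2018-07-16 to 2018-06-29 + 31 = 2018-07-30; done 2018-07-17 — within the window.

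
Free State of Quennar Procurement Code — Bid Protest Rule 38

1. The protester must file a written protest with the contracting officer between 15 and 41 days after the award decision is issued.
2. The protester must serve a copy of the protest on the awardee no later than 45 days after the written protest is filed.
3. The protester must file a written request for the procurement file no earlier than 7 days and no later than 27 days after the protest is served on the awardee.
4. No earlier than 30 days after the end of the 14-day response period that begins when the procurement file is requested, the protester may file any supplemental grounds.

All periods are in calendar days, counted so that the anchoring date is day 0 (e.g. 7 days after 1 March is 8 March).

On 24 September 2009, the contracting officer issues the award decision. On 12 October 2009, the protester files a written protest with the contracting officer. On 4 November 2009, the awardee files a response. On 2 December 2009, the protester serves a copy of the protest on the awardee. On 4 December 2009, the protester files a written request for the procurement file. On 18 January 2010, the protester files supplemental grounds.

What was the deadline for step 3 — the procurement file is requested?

29 December 2009

Step 3 runs from 2 December 2009, when the protest is served on the awardee. The window is 7–27 days after 2 December 2009; it closes on 29 December 2009.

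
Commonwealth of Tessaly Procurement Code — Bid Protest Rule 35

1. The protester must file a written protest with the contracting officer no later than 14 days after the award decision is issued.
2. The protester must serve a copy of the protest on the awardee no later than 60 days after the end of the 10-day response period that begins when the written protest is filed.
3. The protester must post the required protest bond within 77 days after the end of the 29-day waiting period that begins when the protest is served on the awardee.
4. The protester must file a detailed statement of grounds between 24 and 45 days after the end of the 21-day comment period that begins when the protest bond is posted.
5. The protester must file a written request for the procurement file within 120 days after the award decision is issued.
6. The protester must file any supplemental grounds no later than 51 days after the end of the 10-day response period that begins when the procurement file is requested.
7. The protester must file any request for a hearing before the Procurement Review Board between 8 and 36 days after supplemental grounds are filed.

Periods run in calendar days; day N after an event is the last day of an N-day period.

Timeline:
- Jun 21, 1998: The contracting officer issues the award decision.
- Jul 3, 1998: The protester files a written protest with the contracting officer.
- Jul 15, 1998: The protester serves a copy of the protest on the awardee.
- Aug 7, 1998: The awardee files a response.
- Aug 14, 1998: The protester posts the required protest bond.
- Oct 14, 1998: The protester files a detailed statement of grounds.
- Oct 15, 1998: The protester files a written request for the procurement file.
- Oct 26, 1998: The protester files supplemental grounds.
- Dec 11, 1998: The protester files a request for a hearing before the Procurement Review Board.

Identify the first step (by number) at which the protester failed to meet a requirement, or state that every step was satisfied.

Step 7

Step 1 — counting 14 days from Jun 21, 1998 (when the award decision is issued) gives a deadline of Jul 5, 1998; done Jul 3, 1998 — timely.
Step 2 — counting 60 days from Jul 13, 1998 (end of the 10-day response period, which began when the written protest is filed on Jul 3, 1998) gives a deadline of Sep 11, 1998; done Jul 15, 1998 — timely.
Step 3 — counting 77 days from Aug 13, 1998 (end of the 29-day waiting period, which began when the protest is served on the awardee on Jul 15, 1998) gives a deadline of Oct 29, 1998; completed Aug 14, 1998, before the deadline.
Step 4 — 24 and 45 days from Sep 4, 1998 (end of the 21-day comment period, which began when the protest bond is posted on Aug 14, 1998) are Sep 28, 1998 and Oct 19, 1998 respectively; Oct 14, 1998 falls inside that range.
Step 5 — counting 120 days from Jun 21, 1998 (when the award decision is issued) gives a deadline of Oct 19, 1998; done Oct 15, 1998 — timely.
Step 6 — counting 51 days from Oct 25, 1998 (end of the 10-day response period, which began when the procurement file is requested on Oct 15, 1998) gives a deadline of Dec 15, 1998; completed Oct 26, 1998, before the deadline.
Step 7 — 8 and 36 days from Oct 26, 1998 (when supplemental grounds are filed) are Nov 3, 1998 and Dec 1, 1998 respectively; Dec 11, 1998 is 10 days past the end of the window.
The analysis stops there.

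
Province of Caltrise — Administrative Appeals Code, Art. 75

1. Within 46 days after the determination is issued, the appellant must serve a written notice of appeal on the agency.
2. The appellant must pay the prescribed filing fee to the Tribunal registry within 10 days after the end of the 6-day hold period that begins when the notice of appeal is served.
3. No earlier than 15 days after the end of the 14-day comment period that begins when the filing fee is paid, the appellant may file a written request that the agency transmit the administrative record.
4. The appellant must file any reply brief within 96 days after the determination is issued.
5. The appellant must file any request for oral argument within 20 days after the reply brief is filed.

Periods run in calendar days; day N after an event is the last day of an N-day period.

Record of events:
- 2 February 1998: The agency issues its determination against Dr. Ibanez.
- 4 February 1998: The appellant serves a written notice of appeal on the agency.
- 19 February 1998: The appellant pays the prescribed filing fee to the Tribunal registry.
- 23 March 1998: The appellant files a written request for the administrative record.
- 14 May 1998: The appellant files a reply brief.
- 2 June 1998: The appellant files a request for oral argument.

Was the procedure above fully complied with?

No

Step 1 — counting 46 days from 2 February 1998 (when the determination is issued) gives a deadline of 20 March 1998; done 4 February 1998 — timely.
Step 2 — counting 10 days from 10 February 1998 (end of the 6-day hold period, which began when the notice of appeal is served on 4 February 1998) gives a deadline of 20 February 1998; done 19 February 1998 — timely.
Step 3 — must wait 15 days from 5 March 1998 (end of the 14-day comment period, which began when the filing fee is paid on 19 February 1998), so not before 20 March 1998; done 23 March 1998 — permitted.
Step 4 — counting 96 days from 2 February 1998 (when the determination is issued) gives a deadline of 9 May 1998; 14 May 1998 misses that deadline by 5 days.
The procedure was therefore not followed at step 4.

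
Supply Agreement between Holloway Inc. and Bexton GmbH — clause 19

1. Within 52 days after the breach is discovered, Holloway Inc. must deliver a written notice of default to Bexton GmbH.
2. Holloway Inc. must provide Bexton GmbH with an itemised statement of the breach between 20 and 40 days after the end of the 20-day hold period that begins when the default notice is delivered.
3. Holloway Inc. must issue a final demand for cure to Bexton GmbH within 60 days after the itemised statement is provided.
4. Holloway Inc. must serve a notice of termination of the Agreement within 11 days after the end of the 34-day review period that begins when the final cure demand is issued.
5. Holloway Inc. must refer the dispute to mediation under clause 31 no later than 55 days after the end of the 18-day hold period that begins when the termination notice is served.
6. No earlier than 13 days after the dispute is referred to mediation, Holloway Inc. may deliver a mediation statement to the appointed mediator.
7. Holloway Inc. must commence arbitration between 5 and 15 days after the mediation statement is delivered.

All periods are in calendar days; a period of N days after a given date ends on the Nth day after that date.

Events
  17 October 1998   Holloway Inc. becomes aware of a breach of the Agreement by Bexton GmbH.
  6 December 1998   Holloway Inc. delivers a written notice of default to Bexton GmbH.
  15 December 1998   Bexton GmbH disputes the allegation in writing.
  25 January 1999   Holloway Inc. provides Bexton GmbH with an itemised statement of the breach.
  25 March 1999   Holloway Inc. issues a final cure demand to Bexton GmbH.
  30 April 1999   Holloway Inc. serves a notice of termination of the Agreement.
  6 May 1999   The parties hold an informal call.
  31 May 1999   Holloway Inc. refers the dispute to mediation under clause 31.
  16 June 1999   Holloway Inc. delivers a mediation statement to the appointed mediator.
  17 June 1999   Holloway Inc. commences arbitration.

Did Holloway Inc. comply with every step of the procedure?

No

(1) due by 17 October 1998 + 52 days = 8 December 1998; completed 6 December 1998, before the deadline.
(2) the permitted window runs from 26 December 1998 + 20 = 15 January 1999 to 26 December 1998 + 40 = 4 February 1999; done 25 January 1999, which is between those dates.
(3) due by 25 January 1999 + 60 days = 26 March 1999; 25 March 1999 is within that limit.
(4) due by 28 April 1999 + 11 days = 9 May 1999; done 30 April 1999 — timely.
(5) due by 18 May 1999 + 55 days = 12 July 1999; 31 May 1999 is within that limit.
(6) permitted from 31 May 1999 + 13 days = 13 June 1999 onward; done 16 June 1999, after the minimum wait.
(7) the permitted window runs from 16 June 1999 + 5 = 21 June 1999 to 16 June 1999 + 15 = 1 July 1999; done 17 June 1999 — 4 days before the window opened.
Later steps need not be reached.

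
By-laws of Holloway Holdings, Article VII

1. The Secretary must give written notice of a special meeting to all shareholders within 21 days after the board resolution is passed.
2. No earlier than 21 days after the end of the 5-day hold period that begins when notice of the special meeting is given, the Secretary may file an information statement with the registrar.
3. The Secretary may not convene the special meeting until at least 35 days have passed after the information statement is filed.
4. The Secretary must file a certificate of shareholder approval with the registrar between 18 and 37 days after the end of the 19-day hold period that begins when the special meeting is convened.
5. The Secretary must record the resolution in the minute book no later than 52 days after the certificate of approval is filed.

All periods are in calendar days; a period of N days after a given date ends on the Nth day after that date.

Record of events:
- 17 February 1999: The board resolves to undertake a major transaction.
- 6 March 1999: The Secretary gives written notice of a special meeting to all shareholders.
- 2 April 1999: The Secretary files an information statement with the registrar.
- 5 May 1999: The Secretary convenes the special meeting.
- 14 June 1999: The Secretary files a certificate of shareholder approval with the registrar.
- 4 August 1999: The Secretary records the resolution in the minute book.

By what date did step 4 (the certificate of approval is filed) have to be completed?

The special meeting is convened on 5 May 1999; the 19-day hold period therefore ends 24 May 1999, and step 4 runs from that date. The window is 18–37 days after 24 May 1999; it closes on 30 June 1999.

30 June 1999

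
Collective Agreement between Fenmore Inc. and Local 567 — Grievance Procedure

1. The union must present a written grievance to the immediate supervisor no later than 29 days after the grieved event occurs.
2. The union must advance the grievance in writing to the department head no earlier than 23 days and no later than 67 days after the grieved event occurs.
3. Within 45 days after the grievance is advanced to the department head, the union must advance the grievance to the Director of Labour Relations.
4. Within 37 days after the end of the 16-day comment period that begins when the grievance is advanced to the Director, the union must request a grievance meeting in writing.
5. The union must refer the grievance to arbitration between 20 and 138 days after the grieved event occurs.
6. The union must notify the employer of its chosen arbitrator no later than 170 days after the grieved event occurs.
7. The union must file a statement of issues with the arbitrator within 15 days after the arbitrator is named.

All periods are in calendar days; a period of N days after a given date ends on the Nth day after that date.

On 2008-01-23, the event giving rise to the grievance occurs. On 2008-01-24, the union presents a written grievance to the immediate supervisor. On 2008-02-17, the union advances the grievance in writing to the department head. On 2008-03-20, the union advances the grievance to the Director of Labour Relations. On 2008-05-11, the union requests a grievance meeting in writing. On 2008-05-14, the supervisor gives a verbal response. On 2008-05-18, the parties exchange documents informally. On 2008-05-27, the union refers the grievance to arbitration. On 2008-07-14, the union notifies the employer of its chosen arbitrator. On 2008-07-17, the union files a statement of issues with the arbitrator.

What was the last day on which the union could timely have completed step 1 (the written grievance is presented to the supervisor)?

2008-02-21

Step 1 runs from 2008-01-23, when the grieved event occurs. 29 days after 2008-01-23 is 2008-02-21.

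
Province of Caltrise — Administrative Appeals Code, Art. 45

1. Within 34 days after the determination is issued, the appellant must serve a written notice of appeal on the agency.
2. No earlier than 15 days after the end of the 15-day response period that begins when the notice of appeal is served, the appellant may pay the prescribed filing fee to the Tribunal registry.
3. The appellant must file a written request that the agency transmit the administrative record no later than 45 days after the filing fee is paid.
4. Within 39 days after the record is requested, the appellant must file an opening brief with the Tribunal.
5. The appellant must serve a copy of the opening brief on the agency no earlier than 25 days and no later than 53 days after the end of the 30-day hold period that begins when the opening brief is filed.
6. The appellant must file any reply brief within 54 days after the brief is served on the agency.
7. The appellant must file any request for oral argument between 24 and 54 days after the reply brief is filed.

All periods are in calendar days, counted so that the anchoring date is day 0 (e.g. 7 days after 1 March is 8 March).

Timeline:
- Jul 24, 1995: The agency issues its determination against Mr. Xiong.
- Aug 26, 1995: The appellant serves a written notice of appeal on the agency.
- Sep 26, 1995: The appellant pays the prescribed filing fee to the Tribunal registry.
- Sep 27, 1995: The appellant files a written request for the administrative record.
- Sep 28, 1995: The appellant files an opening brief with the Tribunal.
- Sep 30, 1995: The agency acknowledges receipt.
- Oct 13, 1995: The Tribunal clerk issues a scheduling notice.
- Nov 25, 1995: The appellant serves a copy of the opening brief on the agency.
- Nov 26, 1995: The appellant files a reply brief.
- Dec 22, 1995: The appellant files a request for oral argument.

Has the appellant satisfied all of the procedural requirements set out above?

Step 1: 34 days after Jul 24, 1995 (when the determination is issued) is Aug 27, 1995; completed Aug 26, 1995, before the deadline.
Step 2: the earliest permitted date is 15 days after Sep 10, 1995 (end of the 15-day response period, which began when the notice of appeal is served on Aug 26, 1995), i.e. Sep 25, 1995; done Sep 26, 1995, after the minimum wait.
Step 3: 45 days after Sep 26, 1995 (when the filing fee is paid) is Nov 10, 1995; Sep 27, 1995 is within that limit.
Step 4: 39 days after Sep 27, 1995 (when the record is requested) is Nov 5, 1995; done Sep 28, 1995 — timely.
Step 5: the window is 25–53 days after Oct 28, 1995 (end of the 30-day hold period, which began when the opening brief is filed on Sep 28, 1995), so Nov 22, 1995 through Dec 20, 1995; done Nov 25, 1995, which is between those dates.
Step 6: 54 days after Nov 25, 1995 (when the brief is served on the agency) is Jan 18, 1996; done Nov 26, 1995 — timely.
Step 7: the window is 24–54 days after Nov 26, 1995 (when the reply brief is filed), so Dec 20, 1995 through Jan 19, 1996; done Dec 22, 1995 — within the window.

Yes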